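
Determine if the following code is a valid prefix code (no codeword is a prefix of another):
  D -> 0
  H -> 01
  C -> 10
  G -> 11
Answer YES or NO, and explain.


Checking each pair (does one codeword prefix another?):
  D='0' vs H='01': prefix -- VIOLATION

NO -- this is NOT a valid prefix code. D (0) is a prefix of H (01).


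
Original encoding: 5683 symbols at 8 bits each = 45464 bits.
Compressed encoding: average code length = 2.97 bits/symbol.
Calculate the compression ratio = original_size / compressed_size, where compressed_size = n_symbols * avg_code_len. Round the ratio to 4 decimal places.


original_size = n_symbols * orig_bits = 5683 * 8 = 45464 bits
compressed_size = n_symbols * avg_code_len = 5683 * 2.97 = 16878.51 bits
ratio = original_size / compressed_size = 45464 / 16878.51 = 2.6936

Compression ratio = 2.6936


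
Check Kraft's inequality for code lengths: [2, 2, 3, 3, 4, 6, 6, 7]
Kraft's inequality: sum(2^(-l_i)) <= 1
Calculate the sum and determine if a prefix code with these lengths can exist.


Sum = 2^(-2) + 2^(-2) + 2^(-3) + 2^(-3) + 2^(-4) + 2^(-6) + 2^(-6) + 2^(-7)
    = 0.25 + 0.25 + 0.125 + 0.125 + 0.0625 + 0.015625 + 0.015625 + 0.0078125
    = 109/128 = 0.8515625
Since 0.8515625 <= 1, Kraft's inequality IS satisfied.
A prefix code with these lengths CAN exist.

Kraft sum = 0.8515625. Satisfied.


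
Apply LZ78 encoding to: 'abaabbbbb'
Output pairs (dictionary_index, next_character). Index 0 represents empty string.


LZ78 encoding steps:
Dictionary: {0: ''}
Step 1: w='' (idx 0), next='a' -> output (0, 'a'), add 'a' as idx 1
Step 2: w='' (idx 0), next='b' -> output (0, 'b'), add 'b' as idx 2
Step 3: w='a' (idx 1), next='a' -> output (1, 'a'), add 'aa' as idx 3
Step 4: w='b' (idx 2), next='b' -> output (2, 'b'), add 'bb' as idx 4
Step 5: w='bb' (idx 4), next='b' -> output (4, 'b'), add 'bbb' as idx 5


Encoded: [(0, 'a'), (0, 'b'), (1, 'a'), (2, 'b'), (4, 'b')]


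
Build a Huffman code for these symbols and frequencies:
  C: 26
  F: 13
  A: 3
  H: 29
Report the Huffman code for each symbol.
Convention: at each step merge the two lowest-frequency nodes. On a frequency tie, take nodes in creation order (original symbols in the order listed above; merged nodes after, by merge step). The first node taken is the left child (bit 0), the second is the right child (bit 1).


Huffman tree construction:
Step 1: Merge A(3) + F(13) = 16
Step 2: Merge (A+F)(16) + C(26) = 42
Step 3: Merge H(29) + ((A+F)+C)(42) = 71
Read each symbol's code off the tree from the root (left child = 0, right child = 1).

Codes:
  C: 11 (length 2)
  F: 101 (length 3)
  A: 100 (length 3)
  H: 0 (length 1)
Average code length: 129/71 = 1.8169 bits/symbol


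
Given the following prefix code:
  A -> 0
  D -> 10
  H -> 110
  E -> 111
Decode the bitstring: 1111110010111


Decoding step by step:
Bits 111 -> E
Bits 111 -> E
Bits 0 -> A
Bits 0 -> A
Bits 10 -> D
Bits 111 -> E


Decoded message: EEAADE


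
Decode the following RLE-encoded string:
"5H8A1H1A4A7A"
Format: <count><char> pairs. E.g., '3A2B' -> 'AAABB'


Expanding each <count><char> pair:
  5H -> 'HHHHH'
  8A -> 'AAAAAAAA'
  1H -> 'H'
  1A -> 'A'
  4A -> 'AAAA'
  7A -> 'AAAAAAA'

Decoded = HHHHHAAAAAAAAHAAAAAAAAAAAA


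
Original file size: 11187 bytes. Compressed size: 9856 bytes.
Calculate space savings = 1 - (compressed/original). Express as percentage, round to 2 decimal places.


ratio = compressed/original = 9856/11187 = 0.881023
savings = 1 - ratio = 1 - 0.881023 = 0.118977
as a percentage: 0.118977 * 100 = 11.9%

Space savings = 1 - 9856/11187 = 11.9%


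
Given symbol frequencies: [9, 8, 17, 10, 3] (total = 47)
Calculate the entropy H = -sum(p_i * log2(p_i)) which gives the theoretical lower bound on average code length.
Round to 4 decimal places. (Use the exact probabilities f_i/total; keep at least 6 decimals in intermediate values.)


Per-symbol terms -p_i * log2(p_i) with p_i = f_i/47:
  p = 9/47 = 0.191489: log2(p) = -2.384664, -p*log2(p) = 0.456638
  p = 8/47 = 0.170213: log2(p) = -2.554589, -p*log2(p) = 0.434824
  p = 17/47 = 0.361702: log2(p) = -1.467126, -p*log2(p) = 0.530663
  p = 10/47 = 0.212766: log2(p) = -2.232661, -p*log2(p) = 0.475034
  p = 3/47 = 0.063830: log2(p) = -3.969626, -p*log2(p) = 0.253380
H = 0.456638 + 0.434824 + 0.530663 + 0.475034 + 0.253380 = 2.150539

H = 2.1505 bits/symbol


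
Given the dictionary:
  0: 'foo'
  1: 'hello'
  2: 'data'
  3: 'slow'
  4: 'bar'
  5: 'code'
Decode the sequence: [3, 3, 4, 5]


Look up each index in the dictionary:
  3 -> 'slow'
  3 -> 'slow'
  4 -> 'bar'
  5 -> 'code'

Decoded: "slow slow bar code"


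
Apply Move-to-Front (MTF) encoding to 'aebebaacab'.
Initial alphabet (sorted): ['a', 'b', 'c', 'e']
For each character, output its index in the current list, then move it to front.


MTF encoding:
'a': index 0 in ['a', 'b', 'c', 'e'] -> ['a', 'b', 'c', 'e']
'e': index 3 in ['a', 'b', 'c', 'e'] -> ['e', 'a', 'b', 'c']
'b': index 2 in ['e', 'a', 'b', 'c'] -> ['b', 'e', 'a', 'c']
'e': index 1 in ['b', 'e', 'a', 'c'] -> ['e', 'b', 'a', 'c']
'b': index 1 in ['e', 'b', 'a', 'c'] -> ['b', 'e', 'a', 'c']
'a': index 2 in ['b', 'e', 'a', 'c'] -> ['a', 'b', 'e', 'c']
'a': index 0 in ['a', 'b', 'e', 'c'] -> ['a', 'b', 'e', 'c']
'c': index 3 in ['a', 'b', 'e', 'c'] -> ['c', 'a', 'b', 'e']
'a': index 1 in ['c', 'a', 'b', 'e'] -> ['a', 'c', 'b', 'e']
'b': index 2 in ['a', 'c', 'b', 'e'] -> ['b', 'a', 'c', 'e']


Output: [0, 3, 2, 1, 1, 2, 0, 3, 1, 2]


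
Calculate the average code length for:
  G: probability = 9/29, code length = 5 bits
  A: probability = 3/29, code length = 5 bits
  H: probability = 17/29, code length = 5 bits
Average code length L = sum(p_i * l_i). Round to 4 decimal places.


Weighted contributions p_i * l_i:
  G: (9/29) * 5 = 45/29
  A: (3/29) * 5 = 15/29
  H: (17/29) * 5 = 85/29
Sum = (45 + 15 + 85)/29 = 145/29

L = 145/29 = 5.0000 bits/symbol


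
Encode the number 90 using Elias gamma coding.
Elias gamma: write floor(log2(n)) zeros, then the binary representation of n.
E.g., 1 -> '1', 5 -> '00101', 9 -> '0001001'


num_bits = floor(log2(90)) + 1 = 7
leading_zeros = num_bits - 1 = 6
binary(90) = 1011010

Elias gamma(90) = '000000' + '1011010' = 0000001011010 (13 bits)


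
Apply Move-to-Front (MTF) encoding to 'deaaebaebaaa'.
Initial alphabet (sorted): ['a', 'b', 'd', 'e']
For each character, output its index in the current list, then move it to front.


MTF encoding:
'd': index 2 in ['a', 'b', 'd', 'e'] -> ['d', 'a', 'b', 'e']
'e': index 3 in ['d', 'a', 'b', 'e'] -> ['e', 'd', 'a', 'b']
'a': index 2 in ['e', 'd', 'a', 'b'] -> ['a', 'e', 'd', 'b']
'a': index 0 in ['a', 'e', 'd', 'b'] -> ['a', 'e', 'd', 'b']
'e': index 1 in ['a', 'e', 'd', 'b'] -> ['e', 'a', 'd', 'b']
'b': index 3 in ['e', 'a', 'd', 'b'] -> ['b', 'e', 'a', 'd']
'a': index 2 in ['b', 'e', 'a', 'd'] -> ['a', 'b', 'e', 'd']
'e': index 2 in ['a', 'b', 'e', 'd'] -> ['e', 'a', 'b', 'd']
'b': index 2 in ['e', 'a', 'b', 'd'] -> ['b', 'e', 'a', 'd']
'a': index 2 in ['b', 'e', 'a', 'd'] -> ['a', 'b', 'e', 'd']
'a': index 0 in ['a', 'b', 'e', 'd'] -> ['a', 'b', 'e', 'd']
'a': index 0 in ['a', 'b', 'e', 'd'] -> ['a', 'b', 'e', 'd']


Output: [2, 3, 2, 0, 1, 3, 2, 2, 2, 2, 0, 0]


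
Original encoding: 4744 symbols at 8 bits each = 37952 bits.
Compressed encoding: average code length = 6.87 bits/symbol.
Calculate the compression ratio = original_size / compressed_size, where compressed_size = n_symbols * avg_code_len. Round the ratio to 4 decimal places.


original_size = n_symbols * orig_bits = 4744 * 8 = 37952 bits
compressed_size = n_symbols * avg_code_len = 4744 * 6.87 = 32591.28 bits
ratio = original_size / compressed_size = 37952 / 32591.28 = 1.1645

Compression ratio = 1.1645


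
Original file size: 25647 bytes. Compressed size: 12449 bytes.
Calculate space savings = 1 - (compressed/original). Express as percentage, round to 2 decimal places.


ratio = compressed/original = 12449/25647 = 0.485398
savings = 1 - ratio = 1 - 0.485398 = 0.514602
as a percentage: 0.514602 * 100 = 51.46%

Space savings = 1 - 12449/25647 = 51.46%


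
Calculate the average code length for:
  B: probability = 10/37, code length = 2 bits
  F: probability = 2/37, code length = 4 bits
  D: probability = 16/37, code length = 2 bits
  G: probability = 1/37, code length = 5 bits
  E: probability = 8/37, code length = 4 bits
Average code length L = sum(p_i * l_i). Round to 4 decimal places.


Weighted contributions p_i * l_i:
  B: (10/37) * 2 = 20/37
  F: (2/37) * 4 = 8/37
  D: (16/37) * 2 = 32/37
  G: (1/37) * 5 = 5/37
  E: (8/37) * 4 = 32/37
Sum = (20 + 8 + 32 + 5 + 32)/37 = 97/37

L = 97/37 = 2.6216 bits/symbol


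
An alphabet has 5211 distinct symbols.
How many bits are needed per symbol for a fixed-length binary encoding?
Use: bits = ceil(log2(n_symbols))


log2(5211) = 12.3473
Bracket: 2^12 = 4096 < 5211 <= 2^13 = 8192
So ceil(log2(5211)) = 13

bits = ceil(log2(5211)) = ceil(12.3473) = 13 bits


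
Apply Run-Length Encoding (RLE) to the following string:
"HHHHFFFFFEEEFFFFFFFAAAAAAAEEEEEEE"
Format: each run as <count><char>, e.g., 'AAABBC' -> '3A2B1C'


Scanning runs left to right:
  i=0: run of 'H' x 4 -> '4H'
  i=4: run of 'F' x 5 -> '5F'
  i=9: run of 'E' x 3 -> '3E'
  i=12: run of 'F' x 7 -> '7F'
  i=19: run of 'A' x 7 -> '7A'
  i=26: run of 'E' x 7 -> '7E'

RLE = 4H5F3E7F7A7E


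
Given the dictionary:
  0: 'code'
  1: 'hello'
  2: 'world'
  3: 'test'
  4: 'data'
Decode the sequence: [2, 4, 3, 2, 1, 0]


Look up each index in the dictionary:
  2 -> 'world'
  4 -> 'data'
  3 -> 'test'
  2 -> 'world'
  1 -> 'hello'
  0 -> 'code'

Decoded: "world data test world hello code"


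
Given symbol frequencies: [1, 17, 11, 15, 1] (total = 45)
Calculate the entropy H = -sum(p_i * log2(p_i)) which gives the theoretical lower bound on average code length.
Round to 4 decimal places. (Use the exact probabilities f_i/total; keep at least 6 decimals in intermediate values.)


Per-symbol terms -p_i * log2(p_i) with p_i = f_i/45:
  p = 1/45 = 0.022222: log2(p) = -5.491853, -p*log2(p) = 0.122041
  p = 17/45 = 0.377778: log2(p) = -1.404390, -p*log2(p) = 0.530547
  p = 11/45 = 0.244444: log2(p) = -2.032421, -p*log2(p) = 0.496814
  p = 15/45 = 0.333333: log2(p) = -1.584963, -p*log2(p) = 0.528321
  p = 1/45 = 0.022222: log2(p) = -5.491853, -p*log2(p) = 0.122041
H = 0.122041 + 0.530547 + 0.496814 + 0.528321 + 0.122041 = 1.799764

H = 1.7998 bits/symbol


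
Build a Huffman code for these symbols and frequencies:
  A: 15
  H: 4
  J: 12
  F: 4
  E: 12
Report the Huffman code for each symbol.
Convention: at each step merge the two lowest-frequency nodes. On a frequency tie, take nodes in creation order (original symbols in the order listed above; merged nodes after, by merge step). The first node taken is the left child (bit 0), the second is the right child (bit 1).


Huffman tree construction:
Step 1: Merge H(4) + F(4) = 8
Step 2: Merge (H+F)(8) + J(12) = 20
Step 3: Merge E(12) + A(15) = 27
Step 4: Merge ((H+F)+J)(20) + (E+A)(27) = 47
Read each symbol's code off the tree from the root (left child = 0, right child = 1).

Codes:
  A: 11 (length 2)
  H: 000 (length 3)
  J: 01 (length 2)
  F: 001 (length 3)
  E: 10 (length 2)
Average code length: 102/47 = 2.1702 bits/symbol


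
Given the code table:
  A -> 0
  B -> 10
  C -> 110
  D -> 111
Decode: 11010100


Decoding:
110 -> C
10 -> B
10 -> B
0 -> A


Result: CBBA


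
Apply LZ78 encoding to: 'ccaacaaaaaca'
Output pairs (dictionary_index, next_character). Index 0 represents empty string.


LZ78 encoding steps:
Dictionary: {0: ''}
Step 1: w='' (idx 0), next='c' -> output (0, 'c'), add 'c' as idx 1
Step 2: w='c' (idx 1), next='a' -> output (1, 'a'), add 'ca' as idx 2
Step 3: w='' (idx 0), next='a' -> output (0, 'a'), add 'a' as idx 3
Step 4: w='ca' (idx 2), next='a' -> output (2, 'a'), add 'caa' as idx 4
Step 5: w='a' (idx 3), next='a' -> output (3, 'a'), add 'aa' as idx 5
Step 6: w='a' (idx 3), next='c' -> output (3, 'c'), add 'ac' as idx 6
Step 7: w='a' (idx 3), end of input -> output (3, '')


Encoded: [(0, 'c'), (1, 'a'), (0, 'a'), (2, 'a'), (3, 'a'), (3, 'c'), (3, '')]


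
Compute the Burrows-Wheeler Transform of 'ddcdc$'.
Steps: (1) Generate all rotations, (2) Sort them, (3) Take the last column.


Rotations (sorted):
  0: $ddcdc -> last char: c
  1: c$ddcd -> last char: d
  2: cdc$dd -> last char: d
  3: dc$ddc -> last char: c
  4: dcdc$d -> last char: d
  5: ddcdc$ -> last char: $


BWT = cddcd$


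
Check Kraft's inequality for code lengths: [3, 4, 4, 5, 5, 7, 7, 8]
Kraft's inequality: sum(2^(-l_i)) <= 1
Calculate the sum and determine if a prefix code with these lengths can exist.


Sum = 2^(-3) + 2^(-4) + 2^(-4) + 2^(-5) + 2^(-5) + 2^(-7) + 2^(-7) + 2^(-8)
    = 0.125 + 0.0625 + 0.0625 + 0.03125 + 0.03125 + 0.0078125 + 0.0078125 + 0.00390625
    = 85/256 = 0.33203125
Since 0.33203125 <= 1, Kraft's inequality IS satisfied.
A prefix code with these lengths CAN exist.

Kraft sum = 0.33203125. Satisfied.


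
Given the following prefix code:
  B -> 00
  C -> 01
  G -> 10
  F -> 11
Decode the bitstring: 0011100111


Decoding step by step:
Bits 00 -> B
Bits 11 -> F
Bits 10 -> G
Bits 01 -> C
Bits 11 -> F


Decoded message: BFGCF


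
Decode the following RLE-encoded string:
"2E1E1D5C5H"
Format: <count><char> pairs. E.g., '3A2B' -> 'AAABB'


Expanding each <count><char> pair:
  2E -> 'EE'
  1E -> 'E'
  1D -> 'D'
  5C -> 'CCCCC'
  5H -> 'HHHHH'

Decoded = EEEDCCCCCHHHHH


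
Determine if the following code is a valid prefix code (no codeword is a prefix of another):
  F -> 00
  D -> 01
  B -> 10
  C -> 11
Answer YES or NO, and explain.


Checking each pair (does one codeword prefix another?):
  F='00' vs D='01': no prefix
  F='00' vs B='10': no prefix
  F='00' vs C='11': no prefix
  D='01' vs F='00': no prefix
  D='01' vs B='10': no prefix
  D='01' vs C='11': no prefix
  B='10' vs F='00': no prefix
  B='10' vs D='01': no prefix
  B='10' vs C='11': no prefix
  C='11' vs F='00': no prefix
  C='11' vs D='01': no prefix
  C='11' vs B='10': no prefix
No violation found over all pairs.

YES -- this is a valid prefix code. No codeword is a prefix of any other codeword.


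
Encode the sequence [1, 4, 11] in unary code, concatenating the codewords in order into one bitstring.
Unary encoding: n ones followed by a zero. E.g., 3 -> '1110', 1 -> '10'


Encode each number as n ones followed by a terminating 0:
  1 -> 10 (2 bits)
  4 -> 11110 (5 bits)
  11 -> 111111111110 (12 bits)
Total length = 2 + 5 + 12 = 19 bits.

Unary([1, 4, 11]) = 1011110111111111110 (19 bits)


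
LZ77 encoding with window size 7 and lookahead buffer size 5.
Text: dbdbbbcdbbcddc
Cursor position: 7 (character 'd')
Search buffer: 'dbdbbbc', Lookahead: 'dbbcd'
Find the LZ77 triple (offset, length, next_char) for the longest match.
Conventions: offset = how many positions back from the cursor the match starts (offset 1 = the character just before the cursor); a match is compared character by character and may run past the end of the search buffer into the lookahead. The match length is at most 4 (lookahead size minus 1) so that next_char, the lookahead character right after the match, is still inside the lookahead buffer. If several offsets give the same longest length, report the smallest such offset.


Try each offset into the search buffer:
  offset=1 (pos 6, char 'c'): match length 0
  offset=2 (pos 5, char 'b'): match length 0
  offset=3 (pos 4, char 'b'): match length 0
  offset=4 (pos 3, char 'b'): match length 0
  offset=5 (pos 2, char 'd'): match length 3
  offset=6 (pos 1, char 'b'): match length 0
  offset=7 (pos 0, char 'd'): match length 2
Longest match has length 3 at offset 5.
next_char = character at position 7 + 3 = 10 -> 'c'

Best match: offset=5, length=3 (matching 'dbb' starting at position 2)
LZ77 triple: (5, 3, 'c')


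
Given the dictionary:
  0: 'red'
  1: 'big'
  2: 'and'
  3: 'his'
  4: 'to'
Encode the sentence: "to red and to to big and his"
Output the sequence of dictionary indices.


Look up each word in the dictionary:
  'to' -> 4
  'red' -> 0
  'and' -> 2
  'to' -> 4
  'to' -> 4
  'big' -> 1
  'and' -> 2
  'his' -> 3

Encoded: [4, 0, 2, 4, 4, 1, 2, 3]


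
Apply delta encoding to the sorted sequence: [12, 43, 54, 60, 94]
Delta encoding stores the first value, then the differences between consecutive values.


First value: 12
Deltas:
  43 - 12 = 31
  54 - 43 = 11
  60 - 54 = 6
  94 - 60 = 34


Delta encoded: [12, 31, 11, 6, 34]


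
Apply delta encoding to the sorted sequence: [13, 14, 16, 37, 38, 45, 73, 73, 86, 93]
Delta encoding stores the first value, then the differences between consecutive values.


First value: 13
Deltas:
  14 - 13 = 1
  16 - 14 = 2
  37 - 16 = 21
  38 - 37 = 1
  45 - 38 = 7
  73 - 45 = 28
  73 - 73 = 0
  86 - 73 = 13
  93 - 86 = 7


Delta encoded: [13, 1, 2, 21, 1, 7, 28, 0, 13, 7]


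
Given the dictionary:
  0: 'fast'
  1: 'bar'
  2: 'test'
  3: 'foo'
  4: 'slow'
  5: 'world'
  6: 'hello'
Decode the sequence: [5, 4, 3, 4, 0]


Look up each index in the dictionary:
  5 -> 'world'
  4 -> 'slow'
  3 -> 'foo'
  4 -> 'slow'
  0 -> 'fast'

Decoded: "world slow foo slow fast"


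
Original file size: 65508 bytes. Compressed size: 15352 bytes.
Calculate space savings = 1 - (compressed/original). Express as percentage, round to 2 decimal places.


ratio = compressed/original = 15352/65508 = 0.234353
savings = 1 - ratio = 1 - 0.234353 = 0.765647
as a percentage: 0.765647 * 100 = 76.56%

Space savings = 1 - 15352/65508 = 76.56%


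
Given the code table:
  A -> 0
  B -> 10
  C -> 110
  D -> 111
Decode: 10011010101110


Decoding:
10 -> B
0 -> A
110 -> C
10 -> B
10 -> B
111 -> D
0 -> A


Result: BACBBDA


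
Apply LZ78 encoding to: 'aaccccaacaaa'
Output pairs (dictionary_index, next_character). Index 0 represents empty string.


LZ78 encoding steps:
Dictionary: {0: ''}
Step 1: w='' (idx 0), next='a' -> output (0, 'a'), add 'a' as idx 1
Step 2: w='a' (idx 1), next='c' -> output (1, 'c'), add 'ac' as idx 2
Step 3: w='' (idx 0), next='c' -> output (0, 'c'), add 'c' as idx 3
Step 4: w='c' (idx 3), next='c' -> output (3, 'c'), add 'cc' as idx 4
Step 5: w='a' (idx 1), next='a' -> output (1, 'a'), add 'aa' as idx 5
Step 6: w='c' (idx 3), next='a' -> output (3, 'a'), add 'ca' as idx 6
Step 7: w='aa' (idx 5), end of input -> output (5, '')


Encoded: [(0, 'a'), (1, 'c'), (0, 'c'), (3, 'c'), (1, 'a'), (3, 'a'), (5, '')]


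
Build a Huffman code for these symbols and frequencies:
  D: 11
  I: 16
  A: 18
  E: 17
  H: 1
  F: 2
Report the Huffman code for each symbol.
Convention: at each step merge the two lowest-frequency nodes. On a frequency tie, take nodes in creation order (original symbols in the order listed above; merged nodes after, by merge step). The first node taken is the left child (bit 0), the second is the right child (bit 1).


Huffman tree construction:
Step 1: Merge H(1) + F(2) = 3
Step 2: Merge (H+F)(3) + D(11) = 14
Step 3: Merge ((H+F)+D)(14) + I(16) = 30
Step 4: Merge E(17) + A(18) = 35
Step 5: Merge (((H+F)+D)+I)(30) + (E+A)(35) = 65
Read each symbol's code off the tree from the root (left child = 0, right child = 1).

Codes:
  D: 001 (length 3)
  I: 01 (length 2)
  A: 11 (length 2)
  E: 10 (length 2)
  H: 0000 (length 4)
  F: 0001 (length 4)
Average code length: 147/65 = 2.2615 bits/symbol


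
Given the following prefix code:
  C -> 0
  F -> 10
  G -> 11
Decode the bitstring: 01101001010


Decoding step by step:
Bits 0 -> C
Bits 11 -> G
Bits 0 -> C
Bits 10 -> F
Bits 0 -> C
Bits 10 -> F
Bits 10 -> F


Decoded message: CGCFCFF


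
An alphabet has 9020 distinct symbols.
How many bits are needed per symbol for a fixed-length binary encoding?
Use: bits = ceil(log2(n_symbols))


log2(9020) = 13.1389
Bracket: 2^13 = 8192 < 9020 <= 2^14 = 16384
So ceil(log2(9020)) = 14

bits = ceil(log2(9020)) = ceil(13.1389) = 14 bits


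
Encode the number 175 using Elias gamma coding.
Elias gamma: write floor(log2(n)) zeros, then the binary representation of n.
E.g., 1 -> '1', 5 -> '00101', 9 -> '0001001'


num_bits = floor(log2(175)) + 1 = 8
leading_zeros = num_bits - 1 = 7
binary(175) = 10101111

Elias gamma(175) = '0000000' + '10101111' = 000000010101111 (15 bits)


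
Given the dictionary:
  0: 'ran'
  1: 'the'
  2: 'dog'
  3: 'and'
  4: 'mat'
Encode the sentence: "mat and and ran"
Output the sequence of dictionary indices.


Look up each word in the dictionary:
  'mat' -> 4
  'and' -> 3
  'and' -> 3
  'ran' -> 0

Encoded: [4, 3, 3, 0]


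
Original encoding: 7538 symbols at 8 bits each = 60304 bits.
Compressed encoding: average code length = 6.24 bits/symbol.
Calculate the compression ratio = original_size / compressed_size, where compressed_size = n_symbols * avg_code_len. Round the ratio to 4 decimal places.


original_size = n_symbols * orig_bits = 7538 * 8 = 60304 bits
compressed_size = n_symbols * avg_code_len = 7538 * 6.24 = 47037.12 bits
ratio = original_size / compressed_size = 60304 / 47037.12 = 1.2821

Compression ratio = 1.2821


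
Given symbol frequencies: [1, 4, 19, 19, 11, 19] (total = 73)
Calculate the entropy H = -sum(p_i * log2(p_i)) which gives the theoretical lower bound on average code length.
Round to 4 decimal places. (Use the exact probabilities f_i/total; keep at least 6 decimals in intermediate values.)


Per-symbol terms -p_i * log2(p_i) with p_i = f_i/73:
  p = 1/73 = 0.013699: log2(p) = -6.189825, -p*log2(p) = 0.084792
  p = 4/73 = 0.054795: log2(p) = -4.189825, -p*log2(p) = 0.229579
  p = 19/73 = 0.260274: log2(p) = -1.941897, -p*log2(p) = 0.505425
  p = 19/73 = 0.260274: log2(p) = -1.941897, -p*log2(p) = 0.505425
  p = 11/73 = 0.150685: log2(p) = -2.730393, -p*log2(p) = 0.411429
  p = 19/73 = 0.260274: log2(p) = -1.941897, -p*log2(p) = 0.505425
H = 0.084792 + 0.229579 + 0.505425 + 0.505425 + 0.411429 + 0.505425 = 2.242075

H = 2.2421 bits/symbol


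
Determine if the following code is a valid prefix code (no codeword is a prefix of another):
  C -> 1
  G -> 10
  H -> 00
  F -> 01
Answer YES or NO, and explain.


Checking each pair (does one codeword prefix another?):
  C='1' vs G='10': prefix -- VIOLATION

NO -- this is NOT a valid prefix code. C (1) is a prefix of G (10).


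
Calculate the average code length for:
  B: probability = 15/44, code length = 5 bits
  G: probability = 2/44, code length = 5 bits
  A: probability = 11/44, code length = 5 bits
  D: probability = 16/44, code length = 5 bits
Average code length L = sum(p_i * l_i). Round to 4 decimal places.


Weighted contributions p_i * l_i:
  B: (15/44) * 5 = 75/44
  G: (2/44) * 5 = 10/44
  A: (11/44) * 5 = 55/44
  D: (16/44) * 5 = 80/44
Sum = (75 + 10 + 55 + 80)/44 = 220/44

L = 220/44 = 5.0000 bits/symbol


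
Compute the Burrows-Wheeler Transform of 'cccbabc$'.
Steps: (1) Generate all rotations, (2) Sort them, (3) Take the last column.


Rotations (sorted):
  0: $cccbabc -> last char: c
  1: abc$cccb -> last char: b
  2: babc$ccc -> last char: c
  3: bc$cccba -> last char: a
  4: c$cccbab -> last char: b
  5: cbabc$cc -> last char: c
  6: ccbabc$c -> last char: c
  7: cccbabc$ -> last char: $


BWT = cbcabcc$


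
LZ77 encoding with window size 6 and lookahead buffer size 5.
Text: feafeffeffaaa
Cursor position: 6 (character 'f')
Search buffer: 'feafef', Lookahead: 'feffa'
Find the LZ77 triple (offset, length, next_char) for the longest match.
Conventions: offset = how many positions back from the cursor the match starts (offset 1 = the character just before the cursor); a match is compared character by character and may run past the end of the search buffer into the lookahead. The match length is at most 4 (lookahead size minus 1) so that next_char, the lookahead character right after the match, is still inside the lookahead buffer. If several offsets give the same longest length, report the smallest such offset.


Try each offset into the search buffer:
  offset=1 (pos 5, char 'f'): match length 1
  offset=2 (pos 4, char 'e'): match length 0
  offset=3 (pos 3, char 'f'): match length 4
  offset=4 (pos 2, char 'a'): match length 0
  offset=5 (pos 1, char 'e'): match length 0
  offset=6 (pos 0, char 'f'): match length 2
Longest match has length 4 at offset 3.
next_char = character at position 6 + 4 = 10 -> 'a'

Best match: offset=3, length=4 (matching 'feff' starting at position 3)
LZ77 triple: (3, 4, 'a')


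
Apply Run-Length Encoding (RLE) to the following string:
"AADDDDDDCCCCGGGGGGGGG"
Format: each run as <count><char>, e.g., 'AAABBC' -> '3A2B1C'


Scanning runs left to right:
  i=0: run of 'A' x 2 -> '2A'
  i=2: run of 'D' x 6 -> '6D'
  i=8: run of 'C' x 4 -> '4C'
  i=12: run of 'G' x 9 -> '9G'

RLE = 2A6D4C9G


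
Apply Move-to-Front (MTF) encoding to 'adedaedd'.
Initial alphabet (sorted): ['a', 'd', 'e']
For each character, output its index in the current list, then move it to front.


MTF encoding:
'a': index 0 in ['a', 'd', 'e'] -> ['a', 'd', 'e']
'd': index 1 in ['a', 'd', 'e'] -> ['d', 'a', 'e']
'e': index 2 in ['d', 'a', 'e'] -> ['e', 'd', 'a']
'd': index 1 in ['e', 'd', 'a'] -> ['d', 'e', 'a']
'a': index 2 in ['d', 'e', 'a'] -> ['a', 'd', 'e']
'e': index 2 in ['a', 'd', 'e'] -> ['e', 'a', 'd']
'd': index 2 in ['e', 'a', 'd'] -> ['d', 'e', 'a']
'd': index 0 in ['d', 'e', 'a'] -> ['d', 'e', 'a']


Output: [0, 1, 2, 1, 2, 2, 2, 0]


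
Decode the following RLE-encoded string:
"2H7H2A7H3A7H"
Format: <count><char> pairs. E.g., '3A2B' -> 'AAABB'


Expanding each <count><char> pair:
  2H -> 'HH'
  7H -> 'HHHHHHH'
  2A -> 'AA'
  7H -> 'HHHHHHH'
  3A -> 'AAA'
  7H -> 'HHHHHHH'

Decoded = HHHHHHHHHAAHHHHHHHAAAHHHHHHH


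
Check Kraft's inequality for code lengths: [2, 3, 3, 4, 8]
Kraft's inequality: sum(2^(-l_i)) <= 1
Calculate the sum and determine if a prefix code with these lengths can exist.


Sum = 2^(-2) + 2^(-3) + 2^(-3) + 2^(-4) + 2^(-8)
    = 0.25 + 0.125 + 0.125 + 0.0625 + 0.00390625
    = 145/256 = 0.56640625
Since 0.56640625 <= 1, Kraft's inequality IS satisfied.
A prefix code with these lengths CAN exist.

Kraft sum = 0.56640625. Satisfied.


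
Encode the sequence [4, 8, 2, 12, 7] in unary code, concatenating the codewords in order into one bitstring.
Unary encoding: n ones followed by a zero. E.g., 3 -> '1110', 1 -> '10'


Encode each number as n ones followed by a terminating 0:
  4 -> 11110 (5 bits)
  8 -> 111111110 (9 bits)
  2 -> 110 (3 bits)
  12 -> 1111111111110 (13 bits)
  7 -> 11111110 (8 bits)
Total length = 5 + 9 + 3 + 13 + 8 = 38 bits.

Unary([4, 8, 2, 12, 7]) = 11110111111110110111111111111011111110 (38 bits)


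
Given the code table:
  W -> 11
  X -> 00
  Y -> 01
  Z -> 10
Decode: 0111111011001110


Decoding:
01 -> Y
11 -> W
11 -> W
10 -> Z
11 -> W
00 -> X
11 -> W
10 -> Z


Result: YWWZWXWZ


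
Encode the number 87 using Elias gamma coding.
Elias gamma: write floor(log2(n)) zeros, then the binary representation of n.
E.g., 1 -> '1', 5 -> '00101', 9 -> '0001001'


num_bits = floor(log2(87)) + 1 = 7
leading_zeros = num_bits - 1 = 6
binary(87) = 1010111

Elias gamma(87) = '000000' + '1010111' = 0000001010111 (13 bits)


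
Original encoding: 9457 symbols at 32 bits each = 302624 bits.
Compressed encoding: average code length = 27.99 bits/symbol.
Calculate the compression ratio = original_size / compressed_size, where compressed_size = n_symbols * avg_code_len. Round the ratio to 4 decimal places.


original_size = n_symbols * orig_bits = 9457 * 32 = 302624 bits
compressed_size = n_symbols * avg_code_len = 9457 * 27.99 = 264701.43 bits
ratio = original_size / compressed_size = 302624 / 264701.43 = 1.1433

Compression ratio = 1.1433


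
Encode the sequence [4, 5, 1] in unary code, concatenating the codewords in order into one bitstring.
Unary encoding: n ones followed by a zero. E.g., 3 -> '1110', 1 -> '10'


Encode each number as n ones followed by a terminating 0:
  4 -> 11110 (5 bits)
  5 -> 111110 (6 bits)
  1 -> 10 (2 bits)
Total length = 5 + 6 + 2 = 13 bits.

Unary([4, 5, 1]) = 1111011111010 (13 bits)


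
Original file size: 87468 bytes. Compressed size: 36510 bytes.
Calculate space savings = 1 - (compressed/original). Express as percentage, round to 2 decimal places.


ratio = compressed/original = 36510/87468 = 0.41741
savings = 1 - ratio = 1 - 0.41741 = 0.58259
as a percentage: 0.58259 * 100 = 58.26%

Space savings = 1 - 36510/87468 = 58.26%


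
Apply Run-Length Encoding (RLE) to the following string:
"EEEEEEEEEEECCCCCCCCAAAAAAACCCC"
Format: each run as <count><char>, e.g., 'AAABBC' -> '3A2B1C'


Scanning runs left to right:
  i=0: run of 'E' x 11 -> '11E'
  i=11: run of 'C' x 8 -> '8C'
  i=19: run of 'A' x 7 -> '7A'
  i=26: run of 'C' x 4 -> '4C'

RLE = 11E8C7A4C


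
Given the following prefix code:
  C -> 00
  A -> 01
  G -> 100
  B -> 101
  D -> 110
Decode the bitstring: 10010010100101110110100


Decoding step by step:
Bits 100 -> G
Bits 100 -> G
Bits 101 -> B
Bits 00 -> C
Bits 101 -> B
Bits 110 -> D
Bits 110 -> D
Bits 100 -> G


Decoded message: GGBCBDDG


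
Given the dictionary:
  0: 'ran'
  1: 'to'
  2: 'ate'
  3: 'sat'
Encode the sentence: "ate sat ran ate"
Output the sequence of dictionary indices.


Look up each word in the dictionary:
  'ate' -> 2
  'sat' -> 3
  'ran' -> 0
  'ate' -> 2

Encoded: [2, 3, 0, 2]


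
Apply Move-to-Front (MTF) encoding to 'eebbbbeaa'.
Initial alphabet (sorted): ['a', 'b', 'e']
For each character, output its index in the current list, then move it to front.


MTF encoding:
'e': index 2 in ['a', 'b', 'e'] -> ['e', 'a', 'b']
'e': index 0 in ['e', 'a', 'b'] -> ['e', 'a', 'b']
'b': index 2 in ['e', 'a', 'b'] -> ['b', 'e', 'a']
'b': index 0 in ['b', 'e', 'a'] -> ['b', 'e', 'a']
'b': index 0 in ['b', 'e', 'a'] -> ['b', 'e', 'a']
'b': index 0 in ['b', 'e', 'a'] -> ['b', 'e', 'a']
'e': index 1 in ['b', 'e', 'a'] -> ['e', 'b', 'a']
'a': index 2 in ['e', 'b', 'a'] -> ['a', 'e', 'b']
'a': index 0 in ['a', 'e', 'b'] -> ['a', 'e', 'b']


Output: [2, 0, 2, 0, 0, 0, 1, 2, 0]


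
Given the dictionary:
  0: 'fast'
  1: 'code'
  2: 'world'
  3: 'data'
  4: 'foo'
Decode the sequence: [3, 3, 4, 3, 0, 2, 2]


Look up each index in the dictionary:
  3 -> 'data'
  3 -> 'data'
  4 -> 'foo'
  3 -> 'data'
  0 -> 'fast'
  2 -> 'world'
  2 -> 'world'

Decoded: "data data foo data fast world world"


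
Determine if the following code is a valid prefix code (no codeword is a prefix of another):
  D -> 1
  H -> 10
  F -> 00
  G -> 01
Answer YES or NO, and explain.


Checking each pair (does one codeword prefix another?):
  D='1' vs H='10': prefix -- VIOLATION

NO -- this is NOT a valid prefix code. D (1) is a prefix of H (10).


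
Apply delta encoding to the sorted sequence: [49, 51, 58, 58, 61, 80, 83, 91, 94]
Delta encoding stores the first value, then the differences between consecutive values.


First value: 49
Deltas:
  51 - 49 = 2
  58 - 51 = 7
  58 - 58 = 0
  61 - 58 = 3
  80 - 61 = 19
  83 - 80 = 3
  91 - 83 = 8
  94 - 91 = 3


Delta encoded: [49, 2, 7, 0, 3, 19, 3, 8, 3]


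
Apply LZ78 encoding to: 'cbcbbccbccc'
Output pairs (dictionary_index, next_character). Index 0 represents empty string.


LZ78 encoding steps:
Dictionary: {0: ''}
Step 1: w='' (idx 0), next='c' -> output (0, 'c'), add 'c' as idx 1
Step 2: w='' (idx 0), next='b' -> output (0, 'b'), add 'b' as idx 2
Step 3: w='c' (idx 1), next='b' -> output (1, 'b'), add 'cb' as idx 3
Step 4: w='b' (idx 2), next='c' -> output (2, 'c'), add 'bc' as idx 4
Step 5: w='cb' (idx 3), next='c' -> output (3, 'c'), add 'cbc' as idx 5
Step 6: w='c' (idx 1), next='c' -> output (1, 'c'), add 'cc' as idx 6


Encoded: [(0, 'c'), (0, 'b'), (1, 'b'), (2, 'c'), (3, 'c'), (1, 'c')]


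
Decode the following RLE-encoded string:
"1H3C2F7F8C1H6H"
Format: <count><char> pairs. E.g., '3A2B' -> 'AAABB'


Expanding each <count><char> pair:
  1H -> 'H'
  3C -> 'CCC'
  2F -> 'FF'
  7F -> 'FFFFFFF'
  8C -> 'CCCCCCCC'
  1H -> 'H'
  6H -> 'HHHHHH'

Decoded = HCCCFFFFFFFFFCCCCCCCCHHHHHHH


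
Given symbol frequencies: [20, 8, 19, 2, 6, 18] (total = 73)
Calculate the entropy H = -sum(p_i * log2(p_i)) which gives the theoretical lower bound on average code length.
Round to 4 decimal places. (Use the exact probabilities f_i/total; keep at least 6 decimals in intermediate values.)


Per-symbol terms -p_i * log2(p_i) with p_i = f_i/73:
  p = 20/73 = 0.273973: log2(p) = -1.867896, -p*log2(p) = 0.511752
  p = 8/73 = 0.109589: log2(p) = -3.189825, -p*log2(p) = 0.349570
  p = 19/73 = 0.260274: log2(p) = -1.941897, -p*log2(p) = 0.505425
  p = 2/73 = 0.027397: log2(p) = -5.189825, -p*log2(p) = 0.142187
  p = 6/73 = 0.082192: log2(p) = -3.604862, -p*log2(p) = 0.296290
  p = 18/73 = 0.246575: log2(p) = -2.019900, -p*log2(p) = 0.498057
H = 0.511752 + 0.349570 + 0.505425 + 0.142187 + 0.296290 + 0.498057 = 2.303281

H = 2.3033 bits/symbol


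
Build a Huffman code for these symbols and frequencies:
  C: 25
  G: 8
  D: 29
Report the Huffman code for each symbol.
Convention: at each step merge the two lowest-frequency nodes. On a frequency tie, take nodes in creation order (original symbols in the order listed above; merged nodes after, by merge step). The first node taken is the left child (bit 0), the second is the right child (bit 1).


Huffman tree construction:
Step 1: Merge G(8) + C(25) = 33
Step 2: Merge D(29) + (G+C)(33) = 62
Read each symbol's code off the tree from the root (left child = 0, right child = 1).

Codes:
  C: 11 (length 2)
  G: 10 (length 2)
  D: 0 (length 1)
Average code length: 95/62 = 1.5323 bits/symbol


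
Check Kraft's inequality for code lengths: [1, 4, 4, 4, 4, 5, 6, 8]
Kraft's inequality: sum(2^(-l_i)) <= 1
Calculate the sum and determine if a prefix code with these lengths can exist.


Sum = 2^(-1) + 2^(-4) + 2^(-4) + 2^(-4) + 2^(-4) + 2^(-5) + 2^(-6) + 2^(-8)
    = 0.5 + 0.0625 + 0.0625 + 0.0625 + 0.0625 + 0.03125 + 0.015625 + 0.00390625
    = 205/256 = 0.80078125
Since 0.80078125 <= 1, Kraft's inequality IS satisfied.
A prefix code with these lengths CAN exist.

Kraft sum = 0.80078125. Satisfied.


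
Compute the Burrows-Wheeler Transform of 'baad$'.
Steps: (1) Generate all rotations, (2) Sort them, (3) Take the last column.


Rotations (sorted):
  0: $baad -> last char: d
  1: aad$b -> last char: b
  2: ad$ba -> last char: a
  3: baad$ -> last char: $
  4: d$baa -> last char: a


BWT = dba$a


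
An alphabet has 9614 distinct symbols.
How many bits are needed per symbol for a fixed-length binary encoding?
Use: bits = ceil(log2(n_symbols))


log2(9614) = 13.2309
Bracket: 2^13 = 8192 < 9614 <= 2^14 = 16384
So ceil(log2(9614)) = 14

bits = ceil(log2(9614)) = ceil(13.2309) = 14 bits


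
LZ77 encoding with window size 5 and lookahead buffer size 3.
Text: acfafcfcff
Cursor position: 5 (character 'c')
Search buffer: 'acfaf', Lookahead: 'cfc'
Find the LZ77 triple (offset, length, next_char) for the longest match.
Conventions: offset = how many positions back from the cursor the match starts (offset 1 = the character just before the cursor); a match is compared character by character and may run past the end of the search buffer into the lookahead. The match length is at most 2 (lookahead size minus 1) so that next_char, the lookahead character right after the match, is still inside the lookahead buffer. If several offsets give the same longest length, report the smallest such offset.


Try each offset into the search buffer:
  offset=1 (pos 4, char 'f'): match length 0
  offset=2 (pos 3, char 'a'): match length 0
  offset=3 (pos 2, char 'f'): match length 0
  offset=4 (pos 1, char 'c'): match length 2
  offset=5 (pos 0, char 'a'): match length 0
Longest match has length 2 at offset 4.
next_char = character at position 5 + 2 = 7 -> 'c'

Best match: offset=4, length=2 (matching 'cf' starting at position 1)
LZ77 triple: (4, 2, 'c')


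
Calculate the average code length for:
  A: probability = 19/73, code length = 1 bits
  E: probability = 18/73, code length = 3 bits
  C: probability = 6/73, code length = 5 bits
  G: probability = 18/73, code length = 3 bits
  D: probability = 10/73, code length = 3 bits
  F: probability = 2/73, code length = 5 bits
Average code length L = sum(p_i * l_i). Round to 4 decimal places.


Weighted contributions p_i * l_i:
  A: (19/73) * 1 = 19/73
  E: (18/73) * 3 = 54/73
  C: (6/73) * 5 = 30/73
  G: (18/73) * 3 = 54/73
  D: (10/73) * 3 = 30/73
  F: (2/73) * 5 = 10/73
Sum = (19 + 54 + 30 + 54 + 30 + 10)/73 = 197/73

L = 197/73 = 2.6986 bits/symbol


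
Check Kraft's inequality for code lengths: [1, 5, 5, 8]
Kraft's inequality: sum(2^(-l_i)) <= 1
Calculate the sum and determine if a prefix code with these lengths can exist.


Sum = 2^(-1) + 2^(-5) + 2^(-5) + 2^(-8)
    = 0.5 + 0.03125 + 0.03125 + 0.00390625
    = 145/256 = 0.56640625
Since 0.56640625 <= 1, Kraft's inequality IS satisfied.
A prefix code with these lengths CAN exist.

Kraft sum = 0.56640625. Satisfied.


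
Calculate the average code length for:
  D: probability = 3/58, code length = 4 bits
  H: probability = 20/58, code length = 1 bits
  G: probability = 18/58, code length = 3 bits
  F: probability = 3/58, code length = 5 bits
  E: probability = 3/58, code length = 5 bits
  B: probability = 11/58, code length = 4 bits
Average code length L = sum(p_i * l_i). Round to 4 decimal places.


Weighted contributions p_i * l_i:
  D: (3/58) * 4 = 12/58
  H: (20/58) * 1 = 20/58
  G: (18/58) * 3 = 54/58
  F: (3/58) * 5 = 15/58
  E: (3/58) * 5 = 15/58
  B: (11/58) * 4 = 44/58
Sum = (12 + 20 + 54 + 15 + 15 + 44)/58 = 160/58

L = 160/58 = 2.7586 bits/symbol


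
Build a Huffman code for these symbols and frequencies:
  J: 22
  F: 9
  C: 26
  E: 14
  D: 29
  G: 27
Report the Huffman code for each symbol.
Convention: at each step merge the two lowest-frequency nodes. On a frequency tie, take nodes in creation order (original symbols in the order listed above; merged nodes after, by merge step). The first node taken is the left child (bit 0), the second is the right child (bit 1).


Huffman tree construction:
Step 1: Merge F(9) + E(14) = 23
Step 2: Merge J(22) + (F+E)(23) = 45
Step 3: Merge C(26) + G(27) = 53
Step 4: Merge D(29) + (J+(F+E))(45) = 74
Step 5: Merge (C+G)(53) + (D+(J+(F+E)))(74) = 127
Read each symbol's code off the tree from the root (left child = 0, right child = 1).

Codes:
  J: 110 (length 3)
  F: 1110 (length 4)
  C: 00 (length 2)
  E: 1111 (length 4)
  D: 10 (length 2)
  G: 01 (length 2)
Average code length: 322/127 = 2.5354 bits/symbol


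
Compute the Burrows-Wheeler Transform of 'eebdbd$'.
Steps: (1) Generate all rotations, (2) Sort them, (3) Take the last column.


Rotations (sorted):
  0: $eebdbd -> last char: d
  1: bd$eebd -> last char: d
  2: bdbd$ee -> last char: e
  3: d$eebdb -> last char: b
  4: dbd$eeb -> last char: b
  5: ebdbd$e -> last char: e
  6: eebdbd$ -> last char: $


BWT = ddebbe$


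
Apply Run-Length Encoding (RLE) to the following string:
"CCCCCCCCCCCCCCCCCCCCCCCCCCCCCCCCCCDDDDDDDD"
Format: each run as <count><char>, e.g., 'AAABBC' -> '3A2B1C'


Scanning runs left to right:
  i=0: run of 'C' x 34 -> '34C'
  i=34: run of 'D' x 8 -> '8D'

RLE = 34C8D


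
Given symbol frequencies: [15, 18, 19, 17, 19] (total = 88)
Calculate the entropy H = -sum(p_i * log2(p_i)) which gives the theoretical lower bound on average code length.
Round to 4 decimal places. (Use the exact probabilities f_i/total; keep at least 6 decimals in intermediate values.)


Per-symbol terms -p_i * log2(p_i) with p_i = f_i/88:
  p = 15/88 = 0.170455: log2(p) = -2.552541, -p*log2(p) = 0.435092
  p = 18/88 = 0.204545: log2(p) = -2.289507, -p*log2(p) = 0.468308
  p = 19/88 = 0.215909: log2(p) = -2.211504, -p*log2(p) = 0.477484
  p = 17/88 = 0.193182: log2(p) = -2.371969, -p*log2(p) = 0.458221
  p = 19/88 = 0.215909: log2(p) = -2.211504, -p*log2(p) = 0.477484
H = 0.435092 + 0.468308 + 0.477484 + 0.458221 + 0.477484 = 2.316589

H = 2.3166 bits/symbol


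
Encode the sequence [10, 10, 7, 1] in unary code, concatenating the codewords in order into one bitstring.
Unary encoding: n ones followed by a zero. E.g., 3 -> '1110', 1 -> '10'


Encode each number as n ones followed by a terminating 0:
  10 -> 11111111110 (11 bits)
  10 -> 11111111110 (11 bits)
  7 -> 11111110 (8 bits)
  1 -> 10 (2 bits)
Total length = 11 + 11 + 8 + 2 = 32 bits.

Unary([10, 10, 7, 1]) = 11111111110111111111101111111010 (32 bits)
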